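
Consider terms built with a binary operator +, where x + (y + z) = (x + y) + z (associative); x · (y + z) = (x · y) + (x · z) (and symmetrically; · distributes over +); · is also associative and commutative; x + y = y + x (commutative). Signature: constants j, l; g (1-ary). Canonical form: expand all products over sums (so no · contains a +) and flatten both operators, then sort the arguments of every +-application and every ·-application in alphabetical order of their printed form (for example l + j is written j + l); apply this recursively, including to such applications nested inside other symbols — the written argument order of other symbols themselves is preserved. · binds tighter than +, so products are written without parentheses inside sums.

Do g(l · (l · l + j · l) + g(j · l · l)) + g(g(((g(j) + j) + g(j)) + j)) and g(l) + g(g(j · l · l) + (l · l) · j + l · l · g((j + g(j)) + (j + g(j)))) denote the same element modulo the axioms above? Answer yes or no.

Left:  g(l · (l · l + j · l) + g(j · l · l)) + g(g(((g(j) + j) + g(j)) + j))
  Expand products over sums:  g(g(j · l · l) + j · l · l + l · l · l) + g(g(g(j) + g(j) + j + j))
  Sort:  g(g(g(j) + g(j) + j + j)) + g(g(j · l · l) + j · l · l + l · l · l)
Right:  g(l) + g(g(j · l · l) + (l · l) · j + l · l · g((j + g(j)) + (j + g(j))))
  Merge nested applications:  g(l) + g(g(g(j) + g(j) + j + j) · l · l + g(j · l · l) + j · l · l)
  Sort:  g(g(g(j) + g(j) + j + j) · l · l + g(j · l · l) + j · l · l) + g(l)

Answer: no — g(g(g(j) + g(j) + j + j)) + g(g(j · l · l) + j · l · l + l · l · l) vs g(g(g(j) + g(j) + j + j) · l · l + g(j · l · l) + j · l · l) + g(l)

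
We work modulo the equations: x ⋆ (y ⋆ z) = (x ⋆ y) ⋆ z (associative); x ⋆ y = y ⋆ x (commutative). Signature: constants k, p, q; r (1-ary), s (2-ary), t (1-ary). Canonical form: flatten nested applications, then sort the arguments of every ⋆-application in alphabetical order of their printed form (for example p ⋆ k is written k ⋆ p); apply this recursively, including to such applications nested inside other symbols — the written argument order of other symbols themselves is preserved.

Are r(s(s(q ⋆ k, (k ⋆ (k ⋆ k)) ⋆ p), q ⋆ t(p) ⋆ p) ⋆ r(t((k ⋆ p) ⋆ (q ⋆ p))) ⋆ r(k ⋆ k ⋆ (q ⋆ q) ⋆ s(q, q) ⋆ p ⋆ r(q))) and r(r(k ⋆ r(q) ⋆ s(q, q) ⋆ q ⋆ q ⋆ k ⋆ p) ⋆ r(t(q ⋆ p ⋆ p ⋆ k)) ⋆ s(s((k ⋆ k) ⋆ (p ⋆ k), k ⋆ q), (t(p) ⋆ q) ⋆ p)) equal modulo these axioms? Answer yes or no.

Left:  r(s(s(q ⋆ k, (k ⋆ (k ⋆ k)) ⋆ p), q ⋆ t(p) ⋆ p) ⋆ r(t((k ⋆ p) ⋆ (q ⋆ p))) ⋆ r(k ⋆ k ⋆ (q ⋆ q) ⋆ s(q, q) ⋆ p ⋆ r(q)))
  Descend into:  s(s(q ⋆ k, (k ⋆ (k ⋆ k)) ⋆ p), q ⋆ t(p) ⋆ p) ⋆ r(t((k ⋆ p) ⋆ (q ⋆ p))) ⋆ r(k ⋆ k ⋆ (q ⋆ q) ⋆ s(q, q) ⋆ p ⋆ r(q))
  Inside:  s(s(q ⋆ k, (k ⋆ (k ⋆ k)) ⋆ p), q ⋆ t(p) ⋆ p)  →  s(s(k ⋆ q, k ⋆ k ⋆ k ⋆ p), p ⋆ q ⋆ t(p))
  Inside:  r(t((k ⋆ p) ⋆ (q ⋆ p)))  →  r(t(k ⋆ p ⋆ p ⋆ q))
  Canonicalize subterm:  r(k ⋆ k ⋆ (q ⋆ q) ⋆ s(q, q) ⋆ p ⋆ r(q))  →  r(k ⋆ k ⋆ p ⋆ q ⋆ q ⋆ r(q) ⋆ s(q, q))
  Sort:  r(k ⋆ k ⋆ p ⋆ q ⋆ q ⋆ r(q) ⋆ s(q, q)) ⋆ r(t(k ⋆ p ⋆ p ⋆ q)) ⋆ s(s(k ⋆ q, k ⋆ k ⋆ k ⋆ p), p ⋆ q ⋆ t(p))
  Reassemble:  r(r(k ⋆ k ⋆ p ⋆ q ⋆ q ⋆ r(q) ⋆ s(q, q)) ⋆ r(t(k ⋆ p ⋆ p ⋆ q)) ⋆ s(s(k ⋆ q, k ⋆ k ⋆ k ⋆ p), p ⋆ q ⋆ t(p)))
Right:  r(r(k ⋆ r(q) ⋆ s(q, q) ⋆ q ⋆ q ⋆ k ⋆ p) ⋆ r(t(q ⋆ p ⋆ p ⋆ k)) ⋆ s(s((k ⋆ k) ⋆ (p ⋆ k), k ⋆ q), (t(p) ⋆ q) ⋆ p))
  Descend into:  r(k ⋆ r(q) ⋆ s(q, q) ⋆ q ⋆ q ⋆ k ⋆ p) ⋆ r(t(q ⋆ p ⋆ p ⋆ k)) ⋆ s(s((k ⋆ k) ⋆ (p ⋆ k), k ⋆ q), (t(p) ⋆ q) ⋆ p)
  Simplify inside:  r(k ⋆ r(q) ⋆ s(q, q) ⋆ q ⋆ q ⋆ k ⋆ p)  →  r(k ⋆ k ⋆ p ⋆ q ⋆ q ⋆ r(q) ⋆ s(q, q))
  Simplify inside:  r(t(q ⋆ p ⋆ p ⋆ k))  →  r(t(k ⋆ p ⋆ p ⋆ q))
  Simplify inside:  s(s((k ⋆ k) ⋆ (p ⋆ k), k ⋆ q), (t(p) ⋆ q) ⋆ p)  →  s(s(k ⋆ k ⋆ k ⋆ p, k ⋆ q), p ⋆ q ⋆ t(p))
  Sort:  r(k ⋆ k ⋆ p ⋆ q ⋆ q ⋆ r(q) ⋆ s(q, q)) ⋆ r(t(k ⋆ p ⋆ p ⋆ q)) ⋆ s(s(k ⋆ k ⋆ k ⋆ p, k ⋆ q), p ⋆ q ⋆ t(p))
  Reassemble:  r(r(k ⋆ k ⋆ p ⋆ q ⋆ q ⋆ r(q) ⋆ s(q, q)) ⋆ r(t(k ⋆ p ⋆ p ⋆ q)) ⋆ s(s(k ⋆ k ⋆ k ⋆ p, k ⋆ q), p ⋆ q ⋆ t(p)))

Answer: no — r(r(k ⋆ k ⋆ p ⋆ q ⋆ q ⋆ r(q) ⋆ s(q, q)) ⋆ r(t(k ⋆ p ⋆ p ⋆ q)) ⋆ s(s(k ⋆ q, k ⋆ k ⋆ k ⋆ p), p ⋆ q ⋆ t(p))) vs r(r(k ⋆ k ⋆ p ⋆ q ⋆ q ⋆ r(q) ⋆ s(q, q)) ⋆ r(t(k ⋆ p ⋆ p ⋆ q)) ⋆ s(s(k ⋆ k ⋆ k ⋆ p, k ⋆ q), p ⋆ q ⋆ t(p)))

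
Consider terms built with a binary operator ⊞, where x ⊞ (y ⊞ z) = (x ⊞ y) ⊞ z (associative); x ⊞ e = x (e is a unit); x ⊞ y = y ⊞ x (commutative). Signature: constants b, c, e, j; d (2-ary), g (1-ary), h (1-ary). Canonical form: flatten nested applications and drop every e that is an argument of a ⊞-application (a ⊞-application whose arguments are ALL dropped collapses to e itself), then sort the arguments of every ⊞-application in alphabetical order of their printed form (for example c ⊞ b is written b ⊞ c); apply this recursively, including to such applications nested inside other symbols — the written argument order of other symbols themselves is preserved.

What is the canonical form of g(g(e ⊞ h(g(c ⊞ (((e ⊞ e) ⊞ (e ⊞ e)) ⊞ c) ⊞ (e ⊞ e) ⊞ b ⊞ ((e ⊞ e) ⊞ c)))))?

Answer: g(g(h(g(b ⊞ c ⊞ c ⊞ c))))

Derivation:
Descend into:  e ⊞ h(g(c ⊞ (((e ⊞ e) ⊞ (e ⊞ e)) ⊞ c) ⊞ (e ⊞ e) ⊞ b ⊞ ((e ⊞ e) ⊞ c)))
Canonicalize subterm:  h(g(c ⊞ (((e ⊞ e) ⊞ (e ⊞ e)) ⊞ c) ⊞ (e ⊞ e) ⊞ b ⊞ ((e ⊞ e) ⊞ c)))  →  h(g(b ⊞ c ⊞ c ⊞ c))
Unit:  drop e
Sort arguments:  h(g(b ⊞ c ⊞ c ⊞ c))
Reassemble:  g(g(h(g(b ⊞ c ⊞ c ⊞ c))))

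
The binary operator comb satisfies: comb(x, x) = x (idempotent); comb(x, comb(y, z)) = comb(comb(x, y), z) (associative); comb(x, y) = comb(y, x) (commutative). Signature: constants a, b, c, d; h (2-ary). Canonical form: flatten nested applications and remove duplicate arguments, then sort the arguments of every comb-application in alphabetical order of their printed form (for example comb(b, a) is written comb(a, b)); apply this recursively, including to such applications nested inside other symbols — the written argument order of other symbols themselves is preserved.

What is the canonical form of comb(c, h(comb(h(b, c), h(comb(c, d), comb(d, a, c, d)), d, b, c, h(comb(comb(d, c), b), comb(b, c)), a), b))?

Answer: comb(c, h(comb(a, b, c, d, h(b, c), h(comb(b, c, d), comb(b, c)), h(comb(c, d), comb(a, c, d))), b))

Derivation:
Inside:  h(comb(h(b, c), h(comb(c, d), comb(d, a, c, d)), d, b, c, h(comb(comb(d, c), b), comb(b, c)), a), b)  →  h(comb(a, b, c, d, h(b, c), h(comb(b, c, d), comb(b, c)), h(comb(c, d), comb(a, c, d))), b)
Sort:  comb(c, h(comb(a, b, c, d, h(b, c), h(comb(b, c, d), comb(b, c)), h(comb(c, d), comb(a, c, d))), b))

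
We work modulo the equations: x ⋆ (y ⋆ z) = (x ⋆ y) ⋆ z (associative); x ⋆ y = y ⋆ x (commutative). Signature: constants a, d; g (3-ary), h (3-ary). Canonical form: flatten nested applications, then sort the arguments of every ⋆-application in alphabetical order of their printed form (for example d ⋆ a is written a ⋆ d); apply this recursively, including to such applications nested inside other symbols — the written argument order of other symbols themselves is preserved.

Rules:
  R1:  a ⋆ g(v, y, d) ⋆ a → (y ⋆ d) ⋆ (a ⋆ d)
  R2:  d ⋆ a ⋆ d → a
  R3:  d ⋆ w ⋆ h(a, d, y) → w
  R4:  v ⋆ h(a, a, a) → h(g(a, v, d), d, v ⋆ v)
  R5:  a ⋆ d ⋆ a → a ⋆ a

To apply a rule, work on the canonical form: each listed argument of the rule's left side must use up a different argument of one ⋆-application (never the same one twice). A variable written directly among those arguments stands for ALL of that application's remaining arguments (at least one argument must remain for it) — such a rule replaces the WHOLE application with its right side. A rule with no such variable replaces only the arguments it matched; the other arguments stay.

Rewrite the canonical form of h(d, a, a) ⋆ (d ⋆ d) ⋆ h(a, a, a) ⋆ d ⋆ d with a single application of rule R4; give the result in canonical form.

Canonical form:  d ⋆ d ⋆ d ⋆ d ⋆ h(a, a, a) ⋆ h(d, a, a)
R4 matches:  uses h(a, a, a);  v := d ⋆ d ⋆ d ⋆ d ⋆ h(d, a, a)
The variable takes the whole remainder — replace the entire application.
Giving:  h(g(a, d ⋆ d ⋆ d ⋆ d ⋆ h(d, a, a), d), d, d ⋆ d ⋆ d ⋆ d ⋆ d ⋆ d ⋆ d ⋆ d ⋆ h(d, a, a) ⋆ h(d, a, a))

Answer: h(g(a, d ⋆ d ⋆ d ⋆ d ⋆ h(d, a, a), d), d, d ⋆ d ⋆ d ⋆ d ⋆ d ⋆ d ⋆ d ⋆ d ⋆ h(d, a, a) ⋆ h(d, a, a))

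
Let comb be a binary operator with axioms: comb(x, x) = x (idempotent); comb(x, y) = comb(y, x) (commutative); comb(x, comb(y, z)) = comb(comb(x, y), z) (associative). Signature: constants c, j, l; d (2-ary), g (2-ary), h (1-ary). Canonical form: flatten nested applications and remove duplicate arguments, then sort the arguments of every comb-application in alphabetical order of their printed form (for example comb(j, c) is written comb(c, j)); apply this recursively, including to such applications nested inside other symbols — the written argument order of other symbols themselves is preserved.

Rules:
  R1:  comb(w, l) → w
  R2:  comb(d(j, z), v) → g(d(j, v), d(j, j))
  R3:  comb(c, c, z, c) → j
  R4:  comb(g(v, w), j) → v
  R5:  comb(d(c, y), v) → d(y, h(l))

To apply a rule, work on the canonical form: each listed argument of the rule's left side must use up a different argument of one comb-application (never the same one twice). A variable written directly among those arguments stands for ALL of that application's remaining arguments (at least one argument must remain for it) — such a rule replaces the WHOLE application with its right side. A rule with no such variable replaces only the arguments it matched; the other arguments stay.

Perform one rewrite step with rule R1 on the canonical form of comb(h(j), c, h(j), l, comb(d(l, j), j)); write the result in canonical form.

Canonical form:  comb(c, d(l, j), h(j), j, l)
Apply R1:  consuming l;  w := comb(c, d(l, j), h(j), j)
The extension variable absorbs all remaining arguments, so the whole application is rewritten.
New term:  comb(c, d(l, j), h(j), j)

Answer: comb(c, d(l, j), h(j), j)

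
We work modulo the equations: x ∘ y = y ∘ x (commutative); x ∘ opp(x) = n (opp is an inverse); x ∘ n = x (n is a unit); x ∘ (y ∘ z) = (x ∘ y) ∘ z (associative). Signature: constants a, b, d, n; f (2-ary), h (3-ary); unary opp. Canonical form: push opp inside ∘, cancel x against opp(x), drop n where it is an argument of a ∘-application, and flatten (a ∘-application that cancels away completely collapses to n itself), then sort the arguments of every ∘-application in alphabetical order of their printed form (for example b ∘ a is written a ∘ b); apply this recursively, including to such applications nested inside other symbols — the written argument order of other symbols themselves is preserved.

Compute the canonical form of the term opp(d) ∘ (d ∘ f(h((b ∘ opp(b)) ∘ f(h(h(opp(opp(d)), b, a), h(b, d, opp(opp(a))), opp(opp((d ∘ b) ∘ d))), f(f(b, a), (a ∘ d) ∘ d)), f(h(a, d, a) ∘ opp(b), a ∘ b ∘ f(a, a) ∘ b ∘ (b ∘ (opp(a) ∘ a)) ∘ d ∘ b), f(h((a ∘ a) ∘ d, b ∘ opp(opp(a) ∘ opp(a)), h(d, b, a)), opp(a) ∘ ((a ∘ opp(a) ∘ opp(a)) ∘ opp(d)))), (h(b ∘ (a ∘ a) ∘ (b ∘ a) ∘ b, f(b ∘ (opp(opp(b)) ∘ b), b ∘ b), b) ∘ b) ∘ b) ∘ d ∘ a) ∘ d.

Push opp inside:  distribute opp over ∘ and collapse double opp
Collect terms:  d ∘ d ∘ f(h(f(h(h(d, b, a), h(b, d, a), b ∘ d ∘ d), f(f(b, a), a ∘ d ∘ d)), f(h(a, d, a) ∘ opp(b), a ∘ b ∘ b ∘ b ∘ b ∘ d ∘ f(a, a)), f(h(a ∘ a ∘ d, a ∘ a ∘ b, h(d, b, a)), opp(a) ∘ opp(a) ∘ opp(d))), b ∘ b ∘ h(a ∘ a ∘ a ∘ b ∘ b ∘ b, f(b ∘ b ∘ b, b ∘ b), b)) ∘ a
Sort:  a ∘ d ∘ d ∘ f(h(f(h(h(d, b, a), h(b, d, a), b ∘ d ∘ d), f(f(b, a), a ∘ d ∘ d)), f(h(a, d, a) ∘ opp(b), a ∘ b ∘ b ∘ b ∘ b ∘ d ∘ f(a, a)), f(h(a ∘ a ∘ d, a ∘ a ∘ b, h(d, b, a)), opp(a) ∘ opp(a) ∘ opp(d))), b ∘ b ∘ h(a ∘ a ∘ a ∘ b ∘ b ∘ b, f(b ∘ b ∘ b, b ∘ b), b))

Answer: a ∘ d ∘ d ∘ f(h(f(h(h(d, b, a), h(b, d, a), b ∘ d ∘ d), f(f(b, a), a ∘ d ∘ d)), f(h(a, d, a) ∘ opp(b), a ∘ b ∘ b ∘ b ∘ b ∘ d ∘ f(a, a)), f(h(a ∘ a ∘ d, a ∘ a ∘ b, h(d, b, a)), opp(a) ∘ opp(a) ∘ opp(d))), b ∘ b ∘ h(a ∘ a ∘ a ∘ b ∘ b ∘ b, f(b ∘ b ∘ b, b ∘ b), b))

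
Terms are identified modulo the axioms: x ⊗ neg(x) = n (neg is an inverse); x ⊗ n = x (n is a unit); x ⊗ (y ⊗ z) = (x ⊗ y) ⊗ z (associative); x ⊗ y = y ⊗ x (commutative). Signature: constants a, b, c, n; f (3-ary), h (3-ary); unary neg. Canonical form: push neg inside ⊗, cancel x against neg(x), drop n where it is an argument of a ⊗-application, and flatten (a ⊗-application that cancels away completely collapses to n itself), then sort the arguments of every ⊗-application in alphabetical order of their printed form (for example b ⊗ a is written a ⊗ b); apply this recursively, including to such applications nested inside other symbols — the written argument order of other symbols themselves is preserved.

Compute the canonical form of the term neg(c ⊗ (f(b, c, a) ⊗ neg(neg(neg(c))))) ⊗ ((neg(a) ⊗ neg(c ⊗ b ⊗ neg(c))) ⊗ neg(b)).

Push neg inside:  distribute neg over ⊗ and collapse double neg
Inverses cancel:  c cancels
Collect terms:  neg(f(b, c, a)) ⊗ neg(a) ⊗ neg(b) ⊗ neg(b)
Sort arguments:  neg(a) ⊗ neg(b) ⊗ neg(b) ⊗ neg(f(b, c, a))

Answer: neg(a) ⊗ neg(b) ⊗ neg(b) ⊗ neg(f(b, c, a))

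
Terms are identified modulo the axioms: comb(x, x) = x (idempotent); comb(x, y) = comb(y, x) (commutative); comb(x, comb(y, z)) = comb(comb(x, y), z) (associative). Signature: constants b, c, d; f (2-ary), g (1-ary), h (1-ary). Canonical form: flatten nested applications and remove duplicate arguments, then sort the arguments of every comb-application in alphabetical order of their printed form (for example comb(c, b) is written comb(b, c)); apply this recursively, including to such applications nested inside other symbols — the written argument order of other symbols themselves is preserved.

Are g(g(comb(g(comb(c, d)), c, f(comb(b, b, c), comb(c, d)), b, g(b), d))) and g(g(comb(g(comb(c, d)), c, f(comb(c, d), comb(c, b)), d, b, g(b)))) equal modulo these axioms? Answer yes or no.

Left:  g(g(comb(g(comb(c, d)), c, f(comb(b, b, c), comb(c, d)), b, g(b), d)))
  Focus inside:  comb(g(comb(c, d)), c, f(comb(b, b, c), comb(c, d)), b, g(b), d)
  Simplify inside:  f(comb(b, b, c), comb(c, d))  →  f(comb(b, c), comb(c, d))
  Sort arguments:  comb(b, c, d, f(comb(b, c), comb(c, d)), g(b), g(comb(c, d)))
  Rebuild:  g(g(comb(b, c, d, f(comb(b, c), comb(c, d)), g(b), g(comb(c, d)))))
Right:  g(g(comb(g(comb(c, d)), c, f(comb(c, d), comb(c, b)), d, b, g(b))))
  Work inside:  comb(g(comb(c, d)), c, f(comb(c, d), comb(c, b)), d, b, g(b))
  Canonicalize subterm:  f(comb(c, d), comb(c, b))  →  f(comb(c, d), comb(b, c))
  Sort:  comb(b, c, d, f(comb(c, d), comb(b, c)), g(b), g(comb(c, d)))
  Rebuild:  g(g(comb(b, c, d, f(comb(c, d), comb(b, c)), g(b), g(comb(c, d)))))

Answer: no — g(g(comb(b, c, d, f(comb(b, c), comb(c, d)), g(b), g(comb(c, d))))) vs g(g(comb(b, c, d, f(comb(c, d), comb(b, c)), g(b), g(comb(c, d)))))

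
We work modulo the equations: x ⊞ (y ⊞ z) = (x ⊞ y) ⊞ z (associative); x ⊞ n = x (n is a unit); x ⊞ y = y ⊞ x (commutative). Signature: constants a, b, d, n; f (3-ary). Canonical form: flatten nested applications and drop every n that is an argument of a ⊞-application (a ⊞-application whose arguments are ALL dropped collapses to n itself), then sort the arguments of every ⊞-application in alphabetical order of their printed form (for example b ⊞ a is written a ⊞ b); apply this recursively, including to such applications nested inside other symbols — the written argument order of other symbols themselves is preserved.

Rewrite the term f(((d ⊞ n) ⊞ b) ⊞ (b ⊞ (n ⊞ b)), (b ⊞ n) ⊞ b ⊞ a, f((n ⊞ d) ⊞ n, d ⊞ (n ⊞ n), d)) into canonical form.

Answer: f(b ⊞ b ⊞ b ⊞ d, a ⊞ b ⊞ b, f(d, d, d))

Derivation:
Descend into:  ((d ⊞ n) ⊞ b) ⊞ (b ⊞ (n ⊞ b))
Un-nest:  d ⊞ n ⊞ b ⊞ b ⊞ n ⊞ b
Unit:  drop n (×2)
Order the arguments:  b ⊞ b ⊞ b ⊞ d
Reassemble:  f(b ⊞ b ⊞ b ⊞ d, a ⊞ b ⊞ b, f(d, d, d))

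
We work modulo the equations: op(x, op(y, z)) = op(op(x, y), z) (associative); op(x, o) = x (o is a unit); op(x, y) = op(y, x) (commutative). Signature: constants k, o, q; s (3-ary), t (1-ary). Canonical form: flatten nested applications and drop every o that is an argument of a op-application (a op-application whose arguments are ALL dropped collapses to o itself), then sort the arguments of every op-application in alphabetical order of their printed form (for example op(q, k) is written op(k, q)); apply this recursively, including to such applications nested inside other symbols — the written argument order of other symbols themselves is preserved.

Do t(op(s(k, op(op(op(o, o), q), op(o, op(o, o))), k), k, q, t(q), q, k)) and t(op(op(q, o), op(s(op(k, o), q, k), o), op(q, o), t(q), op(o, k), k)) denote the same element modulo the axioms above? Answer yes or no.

Answer: yes — both canonical forms are t(op(k, k, q, q, s(k, q, k), t(q)))

Derivation:
Left:  t(op(s(k, op(op(op(o, o), q), op(o, op(o, o))), k), k, q, t(q), q, k))
  Focus inside:  op(s(k, op(op(op(o, o), q), op(o, op(o, o))), k), k, q, t(q), q, k)
  Inside:  s(k, op(op(op(o, o), q), op(o, op(o, o))), k)  →  s(k, q, k)
  Sort:  op(k, k, q, q, s(k, q, k), t(q))
  Rebuild:  t(op(k, k, q, q, s(k, q, k), t(q)))
Right:  t(op(op(q, o), op(s(op(k, o), q, k), o), op(q, o), t(q), op(o, k), k))
  Focus inside:  op(op(q, o), op(s(op(k, o), q, k), o), op(q, o), t(q), op(o, k), k)
  Flatten:  op(q, o, s(op(k, o), q, k), o, q, o, t(q), o, k, k)
  Simplify inside:  s(op(k, o), q, k)  →  s(k, q, k)
  Drop the unit:  drop o (×4)
  Sort:  op(k, k, q, q, s(k, q, k), t(q))
  Rebuild:  t(op(k, k, q, q, s(k, q, k), t(q)))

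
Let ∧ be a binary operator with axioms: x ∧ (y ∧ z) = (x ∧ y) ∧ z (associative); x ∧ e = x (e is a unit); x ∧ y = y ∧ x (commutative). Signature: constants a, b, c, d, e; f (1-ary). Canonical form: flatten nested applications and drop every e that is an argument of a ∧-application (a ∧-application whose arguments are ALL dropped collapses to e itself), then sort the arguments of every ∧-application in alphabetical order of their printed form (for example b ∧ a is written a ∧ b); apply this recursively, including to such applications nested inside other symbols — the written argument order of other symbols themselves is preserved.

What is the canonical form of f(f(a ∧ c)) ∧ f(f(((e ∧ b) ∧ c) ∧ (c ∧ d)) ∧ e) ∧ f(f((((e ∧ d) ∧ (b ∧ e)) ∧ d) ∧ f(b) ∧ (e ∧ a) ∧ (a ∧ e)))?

Answer: f(f(a ∧ a ∧ b ∧ d ∧ d ∧ f(b))) ∧ f(f(a ∧ c)) ∧ f(f(b ∧ c ∧ c ∧ d))

Derivation:
Inside:  f(f(((e ∧ b) ∧ c) ∧ (c ∧ d)) ∧ e)  →  f(f(b ∧ c ∧ c ∧ d))
Canonicalize subterm:  f(f((((e ∧ d) ∧ (b ∧ e)) ∧ d) ∧ f(b) ∧ (e ∧ a) ∧ (a ∧ e)))  →  f(f(a ∧ a ∧ b ∧ d ∧ d ∧ f(b)))
Sort:  f(f(a ∧ a ∧ b ∧ d ∧ d ∧ f(b))) ∧ f(f(a ∧ c)) ∧ f(f(b ∧ c ∧ c ∧ d))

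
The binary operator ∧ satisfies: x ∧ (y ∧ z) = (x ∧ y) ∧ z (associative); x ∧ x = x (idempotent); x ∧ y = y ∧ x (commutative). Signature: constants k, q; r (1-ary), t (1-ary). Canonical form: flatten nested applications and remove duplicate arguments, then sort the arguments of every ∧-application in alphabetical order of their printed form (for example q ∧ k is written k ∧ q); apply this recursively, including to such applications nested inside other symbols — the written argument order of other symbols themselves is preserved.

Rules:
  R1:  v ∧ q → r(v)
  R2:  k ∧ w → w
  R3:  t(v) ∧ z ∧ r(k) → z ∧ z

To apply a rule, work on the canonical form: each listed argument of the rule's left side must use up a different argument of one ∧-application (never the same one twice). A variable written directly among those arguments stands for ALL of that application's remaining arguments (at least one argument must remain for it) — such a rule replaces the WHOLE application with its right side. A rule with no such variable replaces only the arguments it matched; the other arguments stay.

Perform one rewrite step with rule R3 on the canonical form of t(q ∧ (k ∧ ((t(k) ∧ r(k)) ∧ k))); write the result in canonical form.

Answer: t(k ∧ q)

Derivation:
Canonical form:  t(k ∧ q ∧ r(k) ∧ t(k))
Match R3:  consume r(k), t(k);  v := k, z := k ∧ q
The variable takes the whole remainder — replace the entire application.
Giving:  t(k ∧ q)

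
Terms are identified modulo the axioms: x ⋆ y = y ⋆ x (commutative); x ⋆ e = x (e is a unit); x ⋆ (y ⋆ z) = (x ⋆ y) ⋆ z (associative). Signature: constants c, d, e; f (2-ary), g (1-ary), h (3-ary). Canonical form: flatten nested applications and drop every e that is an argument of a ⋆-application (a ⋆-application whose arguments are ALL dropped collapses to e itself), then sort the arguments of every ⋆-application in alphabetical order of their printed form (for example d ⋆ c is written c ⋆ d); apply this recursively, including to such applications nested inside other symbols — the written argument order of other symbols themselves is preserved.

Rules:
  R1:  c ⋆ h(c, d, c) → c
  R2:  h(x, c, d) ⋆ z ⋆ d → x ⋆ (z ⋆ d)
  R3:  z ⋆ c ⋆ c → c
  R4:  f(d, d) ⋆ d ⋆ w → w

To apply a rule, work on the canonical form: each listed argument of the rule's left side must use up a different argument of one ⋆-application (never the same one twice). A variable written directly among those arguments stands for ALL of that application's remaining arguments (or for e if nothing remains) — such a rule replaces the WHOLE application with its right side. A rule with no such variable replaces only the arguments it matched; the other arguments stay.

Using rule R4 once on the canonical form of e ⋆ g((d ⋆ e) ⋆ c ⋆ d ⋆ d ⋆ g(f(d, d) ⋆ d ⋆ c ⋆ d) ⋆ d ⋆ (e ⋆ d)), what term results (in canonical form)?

Canonical form:  g(c ⋆ d ⋆ d ⋆ d ⋆ d ⋆ d ⋆ g(c ⋆ d ⋆ d ⋆ f(d, d)))
R4 matches:  uses d, f(d, d);  w := c ⋆ d
Every leftover argument binds to the variable; the entire application is replaced.
New term:  g(c ⋆ d ⋆ d ⋆ d ⋆ d ⋆ d ⋆ g(c ⋆ d))

Answer: g(c ⋆ d ⋆ d ⋆ d ⋆ d ⋆ d ⋆ g(c ⋆ d))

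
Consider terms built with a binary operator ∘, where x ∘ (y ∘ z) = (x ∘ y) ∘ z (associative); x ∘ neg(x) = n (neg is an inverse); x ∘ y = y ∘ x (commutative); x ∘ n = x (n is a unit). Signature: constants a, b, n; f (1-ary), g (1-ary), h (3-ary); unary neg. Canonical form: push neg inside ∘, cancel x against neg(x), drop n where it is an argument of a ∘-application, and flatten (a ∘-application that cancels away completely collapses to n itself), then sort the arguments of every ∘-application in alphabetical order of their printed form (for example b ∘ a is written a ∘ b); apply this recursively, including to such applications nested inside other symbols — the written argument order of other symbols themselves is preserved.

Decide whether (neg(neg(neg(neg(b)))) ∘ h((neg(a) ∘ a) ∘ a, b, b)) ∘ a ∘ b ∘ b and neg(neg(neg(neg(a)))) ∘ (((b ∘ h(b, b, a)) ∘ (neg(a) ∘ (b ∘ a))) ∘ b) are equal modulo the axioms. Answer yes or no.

Left:  (neg(neg(neg(neg(b)))) ∘ h((neg(a) ∘ a) ∘ a, b, b)) ∘ a ∘ b ∘ b
  Push neg inside:  distribute neg over ∘ and collapse double neg
  Collect:  b ∘ b ∘ b ∘ h(a, b, b) ∘ a
  Order the arguments:  a ∘ b ∘ b ∘ b ∘ h(a, b, b)
Right:  neg(neg(neg(neg(a)))) ∘ (((b ∘ h(b, b, a)) ∘ (neg(a) ∘ (b ∘ a))) ∘ b)
  Push neg inside:  distribute neg over ∘ and collapse double neg
  Combine occurrences:  a ∘ b ∘ b ∘ b ∘ h(b, b, a)

Answer: no — a ∘ b ∘ b ∘ b ∘ h(a, b, b) vs a ∘ b ∘ b ∘ b ∘ h(b, b, a)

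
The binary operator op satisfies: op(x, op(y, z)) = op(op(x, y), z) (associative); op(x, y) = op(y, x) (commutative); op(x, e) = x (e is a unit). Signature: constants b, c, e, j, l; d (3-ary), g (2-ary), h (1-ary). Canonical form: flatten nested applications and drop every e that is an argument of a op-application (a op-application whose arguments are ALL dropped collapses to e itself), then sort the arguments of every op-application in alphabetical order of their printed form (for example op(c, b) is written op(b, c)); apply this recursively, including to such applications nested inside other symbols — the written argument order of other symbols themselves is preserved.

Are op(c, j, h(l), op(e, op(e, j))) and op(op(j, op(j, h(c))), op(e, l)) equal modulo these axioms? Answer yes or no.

Left:  op(c, j, h(l), op(e, op(e, j)))
  Merge nested applications:  op(c, j, h(l), e, e, j)
  Units out:  drop e (×2)
  Sort arguments:  op(c, h(l), j, j)
Right:  op(op(j, op(j, h(c))), op(e, l))
  Flatten:  op(j, j, h(c), e, l)
  Units out:  drop e
  Order the arguments:  op(h(c), j, j, l)

Answer: no — op(c, h(l), j, j) vs op(h(c), j, j, l)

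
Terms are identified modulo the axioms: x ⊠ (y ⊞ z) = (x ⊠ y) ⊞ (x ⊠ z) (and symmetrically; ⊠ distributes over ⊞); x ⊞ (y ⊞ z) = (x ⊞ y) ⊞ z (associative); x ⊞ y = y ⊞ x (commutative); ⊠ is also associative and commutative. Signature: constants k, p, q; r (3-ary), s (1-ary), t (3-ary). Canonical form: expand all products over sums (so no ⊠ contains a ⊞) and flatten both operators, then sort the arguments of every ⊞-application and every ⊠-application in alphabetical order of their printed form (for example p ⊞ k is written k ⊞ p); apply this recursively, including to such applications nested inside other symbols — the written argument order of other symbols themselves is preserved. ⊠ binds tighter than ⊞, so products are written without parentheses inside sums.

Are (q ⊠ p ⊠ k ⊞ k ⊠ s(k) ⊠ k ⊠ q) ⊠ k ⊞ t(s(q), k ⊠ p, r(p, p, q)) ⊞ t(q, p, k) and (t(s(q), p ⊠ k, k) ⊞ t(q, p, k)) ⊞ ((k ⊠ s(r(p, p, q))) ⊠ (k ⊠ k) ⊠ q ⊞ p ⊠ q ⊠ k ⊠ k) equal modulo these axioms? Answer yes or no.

Answer: no — k ⊠ k ⊠ k ⊠ q ⊠ s(k) ⊞ k ⊠ k ⊠ p ⊠ q ⊞ t(q, p, k) ⊞ t(s(q), k ⊠ p, r(p, p, q)) vs k ⊠ k ⊠ k ⊠ q ⊠ s(r(p, p, q)) ⊞ k ⊠ k ⊠ p ⊠ q ⊞ t(q, p, k) ⊞ t(s(q), k ⊠ p, k)

Derivation:
Left:  (q ⊠ p ⊠ k ⊞ k ⊠ s(k) ⊠ k ⊠ q) ⊠ k ⊞ t(s(q), k ⊠ p, r(p, p, q)) ⊞ t(q, p, k)
  Distribute:  k ⊠ k ⊠ p ⊠ q ⊞ k ⊠ k ⊠ k ⊠ q ⊠ s(k) ⊞ t(s(q), k ⊠ p, r(p, p, q)) ⊞ t(q, p, k)
  Sort:  k ⊠ k ⊠ k ⊠ q ⊠ s(k) ⊞ k ⊠ k ⊠ p ⊠ q ⊞ t(q, p, k) ⊞ t(s(q), k ⊠ p, r(p, p, q))
Right:  (t(s(q), p ⊠ k, k) ⊞ t(q, p, k)) ⊞ ((k ⊠ s(r(p, p, q))) ⊠ (k ⊠ k) ⊠ q ⊞ p ⊠ q ⊠ k ⊠ k)
  Merge nested applications:  t(s(q), k ⊠ p, k) ⊞ t(q, p, k) ⊞ k ⊠ k ⊠ k ⊠ q ⊠ s(r(p, p, q)) ⊞ k ⊠ k ⊠ p ⊠ q
  Sort arguments:  k ⊠ k ⊠ k ⊠ q ⊠ s(r(p, p, q)) ⊞ k ⊠ k ⊠ p ⊠ q ⊞ t(q, p, k) ⊞ t(s(q), k ⊠ p, k)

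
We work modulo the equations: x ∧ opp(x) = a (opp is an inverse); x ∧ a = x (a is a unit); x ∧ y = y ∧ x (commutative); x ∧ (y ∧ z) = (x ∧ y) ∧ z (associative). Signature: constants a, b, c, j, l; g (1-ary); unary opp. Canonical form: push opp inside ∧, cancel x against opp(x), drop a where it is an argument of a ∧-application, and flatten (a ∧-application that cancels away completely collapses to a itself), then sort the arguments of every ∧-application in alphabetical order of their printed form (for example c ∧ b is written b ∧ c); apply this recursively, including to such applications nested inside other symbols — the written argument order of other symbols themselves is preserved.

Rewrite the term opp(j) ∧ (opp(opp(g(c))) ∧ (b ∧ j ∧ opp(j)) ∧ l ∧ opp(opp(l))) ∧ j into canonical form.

Answer: b ∧ g(c) ∧ l ∧ l

Derivation:
Push opp inside:  distribute opp over ∧ and collapse double opp
Inverses cancel:  j cancels
Combine occurrences:  g(c) ∧ b ∧ l ∧ l
Sort arguments:  b ∧ g(c) ∧ l ∧ l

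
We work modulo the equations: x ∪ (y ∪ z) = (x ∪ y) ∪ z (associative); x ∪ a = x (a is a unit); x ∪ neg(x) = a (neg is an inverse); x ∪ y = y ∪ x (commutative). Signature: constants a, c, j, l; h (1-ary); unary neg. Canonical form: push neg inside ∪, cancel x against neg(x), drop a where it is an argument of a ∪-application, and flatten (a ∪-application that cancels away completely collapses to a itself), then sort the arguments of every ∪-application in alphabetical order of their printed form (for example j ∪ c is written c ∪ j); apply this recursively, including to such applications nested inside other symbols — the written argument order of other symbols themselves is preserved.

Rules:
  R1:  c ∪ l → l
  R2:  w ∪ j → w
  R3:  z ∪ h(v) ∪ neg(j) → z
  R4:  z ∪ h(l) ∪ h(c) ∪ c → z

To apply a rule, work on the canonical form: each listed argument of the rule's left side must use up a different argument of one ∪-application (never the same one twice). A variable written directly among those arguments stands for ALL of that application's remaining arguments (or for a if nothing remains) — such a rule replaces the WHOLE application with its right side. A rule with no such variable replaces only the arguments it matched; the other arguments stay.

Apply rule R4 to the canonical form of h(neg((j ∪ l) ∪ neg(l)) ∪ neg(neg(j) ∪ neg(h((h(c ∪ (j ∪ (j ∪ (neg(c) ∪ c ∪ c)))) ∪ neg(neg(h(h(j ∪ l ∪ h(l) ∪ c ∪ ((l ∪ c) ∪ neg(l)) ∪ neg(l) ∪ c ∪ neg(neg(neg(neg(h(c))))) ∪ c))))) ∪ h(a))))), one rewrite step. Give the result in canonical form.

Canonical form:  h(h(h(a) ∪ h(c ∪ c ∪ j ∪ j) ∪ h(h(c ∪ c ∪ c ∪ c ∪ h(c) ∪ h(l) ∪ j))))
Match R4:  consume c, h(c), h(l);  z := c ∪ c ∪ c ∪ j
The variable takes the whole remainder — replace the entire application.
Result:  h(h(h(a) ∪ h(c ∪ c ∪ j ∪ j) ∪ h(h(c ∪ c ∪ c ∪ j))))

Answer: h(h(h(a) ∪ h(c ∪ c ∪ j ∪ j) ∪ h(h(c ∪ c ∪ c ∪ j))))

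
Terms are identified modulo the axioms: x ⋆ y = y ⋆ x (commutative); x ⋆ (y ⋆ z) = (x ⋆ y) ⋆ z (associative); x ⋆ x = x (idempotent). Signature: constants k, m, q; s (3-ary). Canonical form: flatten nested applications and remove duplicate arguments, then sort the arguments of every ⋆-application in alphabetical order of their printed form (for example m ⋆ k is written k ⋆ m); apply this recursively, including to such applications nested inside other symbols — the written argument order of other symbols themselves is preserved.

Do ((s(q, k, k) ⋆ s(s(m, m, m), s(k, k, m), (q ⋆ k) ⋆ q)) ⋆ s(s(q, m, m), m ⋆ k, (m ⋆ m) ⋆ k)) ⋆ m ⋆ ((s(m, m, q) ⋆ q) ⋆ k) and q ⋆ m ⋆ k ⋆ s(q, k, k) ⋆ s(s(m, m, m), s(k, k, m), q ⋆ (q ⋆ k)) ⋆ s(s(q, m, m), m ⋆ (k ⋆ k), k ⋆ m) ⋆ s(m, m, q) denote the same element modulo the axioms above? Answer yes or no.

Answer: yes — both canonical forms are k ⋆ m ⋆ q ⋆ s(m, m, q) ⋆ s(q, k, k) ⋆ s(s(m, m, m), s(k, k, m), k ⋆ q) ⋆ s(s(q, m, m), k ⋆ m, k ⋆ m)

Derivation:
Left:  ((s(q, k, k) ⋆ s(s(m, m, m), s(k, k, m), (q ⋆ k) ⋆ q)) ⋆ s(s(q, m, m), m ⋆ k, (m ⋆ m) ⋆ k)) ⋆ m ⋆ ((s(m, m, q) ⋆ q) ⋆ k)
  Un-nest:  s(q, k, k) ⋆ s(s(m, m, m), s(k, k, m), (q ⋆ k) ⋆ q) ⋆ s(s(q, m, m), m ⋆ k, (m ⋆ m) ⋆ k) ⋆ m ⋆ s(m, m, q) ⋆ q ⋆ k
  Canonicalize subterm:  s(s(m, m, m), s(k, k, m), (q ⋆ k) ⋆ q)  →  s(s(m, m, m), s(k, k, m), k ⋆ q)
  Canonicalize subterm:  s(s(q, m, m), m ⋆ k, (m ⋆ m) ⋆ k)  →  s(s(q, m, m), k ⋆ m, k ⋆ m)
  Sort:  k ⋆ m ⋆ q ⋆ s(m, m, q) ⋆ s(q, k, k) ⋆ s(s(m, m, m), s(k, k, m), k ⋆ q) ⋆ s(s(q, m, m), k ⋆ m, k ⋆ m)
Right:  q ⋆ m ⋆ k ⋆ s(q, k, k) ⋆ s(s(m, m, m), s(k, k, m), q ⋆ (q ⋆ k)) ⋆ s(s(q, m, m), m ⋆ (k ⋆ k), k ⋆ m) ⋆ s(m, m, q)
  Simplify inside:  s(s(m, m, m), s(k, k, m), q ⋆ (q ⋆ k))  →  s(s(m, m, m), s(k, k, m), k ⋆ q)
  Canonicalize subterm:  s(s(q, m, m), m ⋆ (k ⋆ k), k ⋆ m)  →  s(s(q, m, m), k ⋆ m, k ⋆ m)
  Sort arguments:  k ⋆ m ⋆ q ⋆ s(m, m, q) ⋆ s(q, k, k) ⋆ s(s(m, m, m), s(k, k, m), k ⋆ q) ⋆ s(s(q, m, m), k ⋆ m, k ⋆ m)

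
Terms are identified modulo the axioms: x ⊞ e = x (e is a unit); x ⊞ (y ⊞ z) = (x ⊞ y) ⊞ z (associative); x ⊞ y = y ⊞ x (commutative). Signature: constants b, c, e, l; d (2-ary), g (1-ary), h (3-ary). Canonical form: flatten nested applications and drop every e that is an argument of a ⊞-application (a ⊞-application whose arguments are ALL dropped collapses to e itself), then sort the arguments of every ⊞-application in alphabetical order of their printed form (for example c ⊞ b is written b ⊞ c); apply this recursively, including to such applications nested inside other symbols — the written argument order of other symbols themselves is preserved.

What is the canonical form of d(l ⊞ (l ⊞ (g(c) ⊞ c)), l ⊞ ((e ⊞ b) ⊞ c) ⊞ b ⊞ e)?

Descend into:  l ⊞ ((e ⊞ b) ⊞ c) ⊞ b ⊞ e
Flatten:  l ⊞ e ⊞ b ⊞ c ⊞ b ⊞ e
Drop the unit:  drop e (×2)
Sort arguments:  b ⊞ b ⊞ c ⊞ l
Put back:  d(c ⊞ g(c) ⊞ l ⊞ l, b ⊞ b ⊞ c ⊞ l)

Answer: d(c ⊞ g(c) ⊞ l ⊞ l, b ⊞ b ⊞ c ⊞ l)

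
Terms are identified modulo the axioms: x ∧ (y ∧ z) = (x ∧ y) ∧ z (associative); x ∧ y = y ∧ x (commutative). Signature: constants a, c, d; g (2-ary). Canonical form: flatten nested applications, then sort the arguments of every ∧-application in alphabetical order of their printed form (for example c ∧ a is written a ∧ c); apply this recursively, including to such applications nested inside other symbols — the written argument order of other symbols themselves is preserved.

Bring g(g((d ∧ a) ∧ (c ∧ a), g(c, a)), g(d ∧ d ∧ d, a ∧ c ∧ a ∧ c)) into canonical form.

Answer: g(g(a ∧ a ∧ c ∧ d, g(c, a)), g(d ∧ d ∧ d, a ∧ a ∧ c ∧ c))

Derivation:
Work inside:  (d ∧ a) ∧ (c ∧ a)
Un-nest:  d ∧ a ∧ c ∧ a
Sort arguments:  a ∧ a ∧ c ∧ d
Reassemble:  g(g(a ∧ a ∧ c ∧ d, g(c, a)), g(d ∧ d ∧ d, a ∧ a ∧ c ∧ c))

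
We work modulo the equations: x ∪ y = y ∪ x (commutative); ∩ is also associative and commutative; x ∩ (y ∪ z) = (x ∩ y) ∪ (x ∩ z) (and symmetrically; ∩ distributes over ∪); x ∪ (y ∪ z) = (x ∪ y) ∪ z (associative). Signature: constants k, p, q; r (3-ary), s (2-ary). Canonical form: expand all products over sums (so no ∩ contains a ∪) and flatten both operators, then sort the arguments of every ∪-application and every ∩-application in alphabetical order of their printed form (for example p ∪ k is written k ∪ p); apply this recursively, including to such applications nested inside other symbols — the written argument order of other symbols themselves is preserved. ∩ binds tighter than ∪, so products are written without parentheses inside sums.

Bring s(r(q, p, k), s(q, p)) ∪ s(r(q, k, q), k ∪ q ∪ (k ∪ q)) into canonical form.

Answer: s(r(q, k, q), k ∪ k ∪ q ∪ q) ∪ s(r(q, p, k), s(q, p))

Derivation:
Merge nested applications:  s(r(q, p, k), s(q, p)) ∪ s(r(q, k, q), k ∪ k ∪ q ∪ q)
Sort arguments:  s(r(q, k, q), k ∪ k ∪ q ∪ q) ∪ s(r(q, p, k), s(q, p))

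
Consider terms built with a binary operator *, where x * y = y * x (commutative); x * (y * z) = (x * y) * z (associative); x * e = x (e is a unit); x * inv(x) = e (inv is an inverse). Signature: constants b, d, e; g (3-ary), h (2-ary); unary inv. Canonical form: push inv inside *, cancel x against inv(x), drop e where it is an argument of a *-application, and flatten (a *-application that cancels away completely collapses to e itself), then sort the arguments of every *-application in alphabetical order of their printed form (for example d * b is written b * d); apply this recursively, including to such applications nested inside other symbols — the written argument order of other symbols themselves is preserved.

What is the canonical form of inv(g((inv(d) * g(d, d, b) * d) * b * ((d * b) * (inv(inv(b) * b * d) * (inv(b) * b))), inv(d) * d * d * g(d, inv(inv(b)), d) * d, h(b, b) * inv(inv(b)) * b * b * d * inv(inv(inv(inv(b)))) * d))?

Answer: inv(g(b * b * g(d, d, b), d * d * g(d, b, d), b * b * b * b * d * d * h(b, b)))

Derivation:
Push inv inside:  distribute inv over * and collapse double inv
Collect:  inv(g(b * b * g(d, d, b), d * d * g(d, b, d), b * b * b * b * d * d * h(b, b)))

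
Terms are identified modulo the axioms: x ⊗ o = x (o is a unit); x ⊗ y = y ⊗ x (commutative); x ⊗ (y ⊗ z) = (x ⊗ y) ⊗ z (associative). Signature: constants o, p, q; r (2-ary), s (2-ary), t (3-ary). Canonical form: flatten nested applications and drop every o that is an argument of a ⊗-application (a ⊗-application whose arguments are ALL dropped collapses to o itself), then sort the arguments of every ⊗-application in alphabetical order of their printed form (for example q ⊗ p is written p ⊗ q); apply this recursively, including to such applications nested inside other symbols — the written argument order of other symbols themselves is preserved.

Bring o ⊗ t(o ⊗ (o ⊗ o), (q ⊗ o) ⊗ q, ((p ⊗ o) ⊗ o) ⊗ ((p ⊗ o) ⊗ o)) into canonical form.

Answer: t(o, q ⊗ q, p ⊗ p)

Derivation:
Inside:  t(o ⊗ (o ⊗ o), (q ⊗ o) ⊗ q, ((p ⊗ o) ⊗ o) ⊗ ((p ⊗ o) ⊗ o))  →  t(o, q ⊗ q, p ⊗ p)
Unit:  drop o
Sort:  t(o, q ⊗ q, p ⊗ p)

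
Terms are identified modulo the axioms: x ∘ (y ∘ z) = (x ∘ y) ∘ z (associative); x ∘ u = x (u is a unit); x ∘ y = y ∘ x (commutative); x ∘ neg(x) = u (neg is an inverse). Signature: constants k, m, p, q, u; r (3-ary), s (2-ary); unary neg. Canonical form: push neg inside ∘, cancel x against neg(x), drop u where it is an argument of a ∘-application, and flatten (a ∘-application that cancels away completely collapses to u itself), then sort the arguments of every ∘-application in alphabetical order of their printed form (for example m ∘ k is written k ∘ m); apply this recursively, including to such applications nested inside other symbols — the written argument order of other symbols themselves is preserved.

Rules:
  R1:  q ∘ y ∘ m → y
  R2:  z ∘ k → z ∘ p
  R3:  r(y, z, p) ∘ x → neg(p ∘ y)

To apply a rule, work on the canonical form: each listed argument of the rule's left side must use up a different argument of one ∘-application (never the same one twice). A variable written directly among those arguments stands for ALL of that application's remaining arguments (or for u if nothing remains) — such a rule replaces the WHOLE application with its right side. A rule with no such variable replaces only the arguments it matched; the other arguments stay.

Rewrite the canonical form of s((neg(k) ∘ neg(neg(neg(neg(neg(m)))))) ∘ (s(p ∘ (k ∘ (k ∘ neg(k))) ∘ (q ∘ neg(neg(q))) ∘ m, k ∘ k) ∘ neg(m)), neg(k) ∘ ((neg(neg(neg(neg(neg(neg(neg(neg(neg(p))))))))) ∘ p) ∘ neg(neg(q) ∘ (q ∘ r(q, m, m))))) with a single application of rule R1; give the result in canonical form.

Answer: s(neg(k) ∘ neg(m) ∘ neg(m) ∘ s(k ∘ p ∘ q, k ∘ k), neg(k) ∘ neg(r(q, m, m)))

Derivation:
Canonical form:  s(neg(k) ∘ neg(m) ∘ neg(m) ∘ s(k ∘ m ∘ p ∘ q ∘ q, k ∘ k), neg(k) ∘ neg(r(q, m, m)))
Apply R1:  consuming m, q;  y := k ∘ p ∘ q
The extension variable absorbs all remaining arguments, so the whole application is rewritten.
Giving:  s(neg(k) ∘ neg(m) ∘ neg(m) ∘ s(k ∘ p ∘ q, k ∘ k), neg(k) ∘ neg(r(q, m, m)))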